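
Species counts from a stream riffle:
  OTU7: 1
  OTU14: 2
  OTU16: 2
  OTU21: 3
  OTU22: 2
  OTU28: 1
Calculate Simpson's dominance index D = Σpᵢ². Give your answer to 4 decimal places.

Total N = 1+2+2+3+2+1 = 11, so the proportions are 0.090909, 0.181818, 0.181818, 0.272727, 0.181818, 0.090909 (working shown to 6 dp, full precision carried).
D = 0.090909² + 0.181818² + 0.181818² + 0.272727² + 0.181818² + 0.090909² = 0.008264 + 0.033058 + 0.033058 + 0.074380 + 0.033058 + 0.008264 = 0.190083.
To 4 decimal places, D = 0.1901.

0.1901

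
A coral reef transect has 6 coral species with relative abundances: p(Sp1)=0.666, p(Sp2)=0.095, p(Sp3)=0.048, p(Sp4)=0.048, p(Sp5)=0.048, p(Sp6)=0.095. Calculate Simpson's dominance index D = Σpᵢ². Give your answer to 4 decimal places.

D = 0.666² + 0.095² + 0.048² + 0.048² + 0.048² + 0.095² = 0.443556 + 0.009025 + 0.002304 + 0.002304 + 0.002304 + 0.009025 = 0.468518 (working shown to 6 dp, full precision carried).
To 4 decimal places, D = 0.4685.

0.4685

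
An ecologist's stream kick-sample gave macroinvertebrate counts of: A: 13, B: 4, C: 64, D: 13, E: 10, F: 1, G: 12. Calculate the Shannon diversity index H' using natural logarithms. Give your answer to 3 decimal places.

1.418

Total N = 13+4+64+13+10+1+12 = 117, so the proportions are 0.11111, 0.03419, 0.54701, 0.11111, 0.08547, 0.00855, 0.10256 (working shown to 5 dp, full precision carried).
Each pᵢ ln pᵢ term: 0.11111×(-2.19722)=-0.24414, 0.03419×(-3.37588)=-0.11541, 0.54701×(-0.60329)=-0.33001, 0.11111×(-2.19722)=-0.24414, 0.08547×(-2.45959)=-0.21022, 0.00855×(-4.76217)=-0.04070, 0.10256×(-2.27727)=-0.23357.
Sum = -1.41818, so H' = 1.418.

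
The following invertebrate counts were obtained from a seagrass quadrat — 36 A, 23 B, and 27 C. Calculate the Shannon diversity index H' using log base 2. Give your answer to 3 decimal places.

Total N = 36+23+27 = 86, so the proportions are 0.4186, 0.26744, 0.31395 (working shown to 5 dp, full precision carried).
Each pᵢ log₂ pᵢ term: 0.4186×(-1.25634)=-0.52591, 0.26744×(-1.90270)=-0.50886, 0.31395×(-1.67138)=-0.52473.
Sum = -1.55951, so H' = 1.560.

1.560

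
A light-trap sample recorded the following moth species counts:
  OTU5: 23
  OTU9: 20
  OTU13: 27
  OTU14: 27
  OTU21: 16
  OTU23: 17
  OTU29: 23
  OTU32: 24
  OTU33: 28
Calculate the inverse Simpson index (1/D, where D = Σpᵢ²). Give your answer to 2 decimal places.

8.72

Total N = 23+20+27+27+16+17+23+24+28 = 205, so the proportions are 0.112195, 0.097561, 0.131707, 0.131707, 0.078049, 0.082927, 0.112195, 0.117073, 0.136585 (working shown to 6 dp, full precision carried).
D = 0.112195² + 0.097561² + 0.131707² + 0.131707² + 0.078049² + 0.082927² + 0.112195² + 0.117073² + 0.136585² = 0.012588 + 0.009518 + 0.017347 + 0.017347 + 0.006092 + 0.006877 + 0.012588 + 0.013706 + 0.018656 = 0.114717.
So 1/D = 8.7171, i.e. 8.72 to 2 decimal places.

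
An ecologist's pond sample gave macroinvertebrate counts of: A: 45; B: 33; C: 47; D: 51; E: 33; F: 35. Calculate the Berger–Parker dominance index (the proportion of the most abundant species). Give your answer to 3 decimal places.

Total N = 45+33+47+51+33+35 = 244, so the proportions are 0.18443, 0.13525, 0.19262, 0.20902, 0.13525, 0.14344 (working shown to 5 dp, full precision carried).
The largest proportion is 0.20902, i.e. d = 0.209 to 3 decimal places.

0.209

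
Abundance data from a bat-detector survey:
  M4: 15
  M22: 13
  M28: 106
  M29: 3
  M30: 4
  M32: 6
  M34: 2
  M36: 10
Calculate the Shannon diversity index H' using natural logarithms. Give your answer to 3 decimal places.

Total N = 15+13+106+3+4+6+2+10 = 159, so the proportions are 0.09434, 0.08176, 0.66667, 0.01887, 0.02516, 0.03774, 0.01258, 0.06289 (working shown to 5 dp, full precision carried).
Each pᵢ ln pᵢ term: 0.09434×(-2.36085)=-0.22272, 0.08176×(-2.50395)=-0.20473, 0.66667×(-0.40547)=-0.27031, 0.01887×(-3.97029)=-0.07491, 0.02516×(-3.68261)=-0.09264, 0.03774×(-3.27714)=-0.12367, 0.01258×(-4.37576)=-0.05504, 0.06289×(-2.76632)=-0.17398.
Sum = -1.21800, so H' = 1.218.

1.218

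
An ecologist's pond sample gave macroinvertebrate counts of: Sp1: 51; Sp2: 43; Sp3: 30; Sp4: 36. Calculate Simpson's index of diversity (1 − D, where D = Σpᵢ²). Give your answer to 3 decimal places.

0.740

Total N = 51+43+30+36 = 160, so the proportions are 0.31875, 0.26875, 0.1875, 0.225 (working shown to 5 dp, full precision carried).
D = 0.31875² + 0.26875² + 0.1875² + 0.225² = 0.10160 + 0.07223 + 0.03516 + 0.05063 = 0.25961.
So 1 − D = 0.74039, i.e. 0.740 to 3 decimal places.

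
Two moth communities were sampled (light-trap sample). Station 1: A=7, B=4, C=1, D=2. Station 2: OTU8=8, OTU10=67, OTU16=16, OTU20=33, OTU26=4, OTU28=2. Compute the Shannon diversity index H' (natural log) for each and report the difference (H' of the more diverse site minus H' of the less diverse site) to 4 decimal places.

Station 1: N=14, proportions 0.5, 0.285714, 0.071429, 0.142857, giving H' = 1.170997 (working shown to 6 dp, full precision carried).
Station 2: N=130, proportions 0.061538, 0.515385, 0.123077, 0.253846, 0.030769, 0.015385, giving H' = 1.290399.
Difference = |1.170997 − 1.290399| = 0.119402, i.e. 0.1194 to 4 decimal places.

0.1194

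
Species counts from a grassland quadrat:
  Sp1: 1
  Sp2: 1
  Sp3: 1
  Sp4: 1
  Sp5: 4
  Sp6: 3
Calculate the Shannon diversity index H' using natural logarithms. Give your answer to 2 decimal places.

Total N = 1+1+1+1+4+3 = 11, so the proportions are 0.0909, 0.0909, 0.0909, 0.0909, 0.3636, 0.2727 (working shown to 4 dp, full precision carried).
Each pᵢ ln pᵢ term: 0.0909×(-2.3979)=-0.2180, 0.0909×(-2.3979)=-0.2180, 0.0909×(-2.3979)=-0.2180, 0.0909×(-2.3979)=-0.2180, 0.3636×(-1.0116)=-0.3679, 0.2727×(-1.2993)=-0.3543.
Sum = -1.5942, so H' = 1.59.

1.59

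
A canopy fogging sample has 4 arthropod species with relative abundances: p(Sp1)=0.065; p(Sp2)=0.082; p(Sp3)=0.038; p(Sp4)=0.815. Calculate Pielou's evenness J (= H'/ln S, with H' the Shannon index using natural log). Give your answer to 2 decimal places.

H' = −Σ pᵢ ln pᵢ = −((-0.1777) + (-0.2051) + (-0.1243) + (-0.1667)) = 0.6737 (working shown to 4 dp, full precision carried).
With S = 4 species, ln S = 1.3863, so J = 0.6737/1.3863 = 0.4860, i.e. 0.49 to 2 decimal places.

0.49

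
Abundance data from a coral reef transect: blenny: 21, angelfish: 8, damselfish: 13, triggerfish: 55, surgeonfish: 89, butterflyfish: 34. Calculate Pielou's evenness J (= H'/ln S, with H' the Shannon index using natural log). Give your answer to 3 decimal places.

0.845

Total N = 21+8+13+55+89+34 = 220, so the proportions are 0.09545, 0.03636, 0.05909, 0.25, 0.40455, 0.15455 (working shown to 5 dp, full precision carried).
H' = −Σ pᵢ ln pᵢ = −((-0.22423) + (-0.12052) + (-0.16715) + (-0.34657) + (-0.36611) + (-0.28858)) = 1.51316.
With S = 6 species, ln S = 1.79176, so J = 1.51316/1.79176 = 0.84451, i.e. 0.845 to 3 decimal places.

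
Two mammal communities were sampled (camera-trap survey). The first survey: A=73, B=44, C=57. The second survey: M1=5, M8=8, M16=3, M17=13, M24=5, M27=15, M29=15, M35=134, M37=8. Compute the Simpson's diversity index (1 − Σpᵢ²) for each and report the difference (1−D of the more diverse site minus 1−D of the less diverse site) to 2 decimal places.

0.09

The first survey: N=174, proportions 0.41954, 0.25287, 0.32759, giving 1−D = 0.65273 (working shown to 5 dp, full precision carried).
The second survey: N=206, proportions 0.02427, 0.03883, 0.01456, 0.06311, 0.02427, 0.07282, 0.07282, 0.65049, 0.03883, giving 1−D = 0.55788.
Difference = |0.65273 − 0.55788| = 0.09485, i.e. 0.09 to 2 decimal places.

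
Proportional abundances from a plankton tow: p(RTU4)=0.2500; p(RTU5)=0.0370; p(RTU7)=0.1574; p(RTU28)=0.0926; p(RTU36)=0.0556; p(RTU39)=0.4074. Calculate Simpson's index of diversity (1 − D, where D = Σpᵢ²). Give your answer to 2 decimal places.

0.73

D = 0.25² + 0.037² + 0.1574² + 0.0926² + 0.0556² + 0.4074² = 0.0625 + 0.0014 + 0.0248 + 0.0086 + 0.0031 + 0.1660 = 0.2663 (working shown to 4 dp, full precision carried).
So 1 − D = 0.7337, i.e. 0.73 to 2 decimal places.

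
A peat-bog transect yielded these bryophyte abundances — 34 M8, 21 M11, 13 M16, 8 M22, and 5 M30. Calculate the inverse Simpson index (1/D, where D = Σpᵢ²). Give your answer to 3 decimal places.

3.537

Total N = 34+21+13+8+5 = 81, so the proportions are 0.4197531, 0.2592593, 0.1604938, 0.0987654, 0.0617284 (working shown to 7 dp, full precision carried).
D = 0.4197531² + 0.2592593² + 0.1604938² + 0.0987654² + 0.0617284² = 0.1761927 + 0.0672154 + 0.0257583 + 0.0097546 + 0.0038104 = 0.2827313.
So 1/D = 3.53693, i.e. 3.537 to 3 decimal places.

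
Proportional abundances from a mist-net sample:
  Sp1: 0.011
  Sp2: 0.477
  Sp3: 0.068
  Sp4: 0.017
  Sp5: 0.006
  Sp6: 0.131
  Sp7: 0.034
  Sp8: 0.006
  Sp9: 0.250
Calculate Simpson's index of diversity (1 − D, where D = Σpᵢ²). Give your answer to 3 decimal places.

D = 0.011² + 0.477² + 0.068² + 0.017² + 0.006² + 0.131² + 0.034² + 0.006² + 0.25² = 0.00012 + 0.22753 + 0.00462 + 0.00029 + 0.00004 + 0.01716 + 0.00116 + 0.00004 + 0.06250 = 0.31345 (working shown to 5 dp, full precision carried).
So 1 − D = 0.68655, i.e. 0.687 to 3 decimal places.

0.687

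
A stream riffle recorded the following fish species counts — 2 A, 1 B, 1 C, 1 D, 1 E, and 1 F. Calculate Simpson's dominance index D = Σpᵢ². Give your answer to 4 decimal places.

0.1837

Total N = 2+1+1+1+1+1 = 7, so the proportions are 0.285714, 0.142857, 0.142857, 0.142857, 0.142857, 0.142857 (working shown to 6 dp, full precision carried).
D = 0.285714² + 0.142857² + 0.142857² + 0.142857² + 0.142857² + 0.142857² = 0.081633 + 0.020408 + 0.020408 + 0.020408 + 0.020408 + 0.020408 = 0.183673.
To 4 decimal places, D = 0.1837.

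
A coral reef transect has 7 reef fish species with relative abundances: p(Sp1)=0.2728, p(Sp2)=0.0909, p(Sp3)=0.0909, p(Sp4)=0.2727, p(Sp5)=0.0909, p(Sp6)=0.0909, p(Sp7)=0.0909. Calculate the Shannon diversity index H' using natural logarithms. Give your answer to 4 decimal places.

1.7986

Each pᵢ ln pᵢ term (working shown to 6 dp, full precision carried): 0.2728×(-1.299016)=-0.354372, 0.0909×(-2.397995)=-0.217978, 0.0909×(-2.397995)=-0.217978, 0.2727×(-1.299383)=-0.354342, 0.0909×(-2.397995)=-0.217978, 0.0909×(-2.397995)=-0.217978, 0.0909×(-2.397995)=-0.217978.
Sum = -1.798602, so H' = 1.7986.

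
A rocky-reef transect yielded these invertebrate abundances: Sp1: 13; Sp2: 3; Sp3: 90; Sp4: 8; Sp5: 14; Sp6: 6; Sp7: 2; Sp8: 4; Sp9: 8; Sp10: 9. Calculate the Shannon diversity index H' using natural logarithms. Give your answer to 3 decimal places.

Total N = 13+3+90+8+14+6+2+4+8+9 = 157, so the proportions are 0.0828, 0.01911, 0.57325, 0.05096, 0.08917, 0.03822, 0.01274, 0.02548, 0.05096, 0.05732 (working shown to 5 dp, full precision carried).
Each pᵢ ln pᵢ term: 0.0828×(-2.49130)=-0.20629, 0.01911×(-3.95763)=-0.07562, 0.57325×(-0.55644)=-0.31898, 0.05096×(-2.97680)=-0.15168, 0.08917×(-2.41719)=-0.21555, 0.03822×(-3.26449)=-0.12476, 0.01274×(-4.36310)=-0.05558, 0.02548×(-3.66995)=-0.09350, 0.05096×(-2.97680)=-0.15168, 0.05732×(-2.85902)=-0.16389.
Sum = -1.55753, so H' = 1.558.

1.558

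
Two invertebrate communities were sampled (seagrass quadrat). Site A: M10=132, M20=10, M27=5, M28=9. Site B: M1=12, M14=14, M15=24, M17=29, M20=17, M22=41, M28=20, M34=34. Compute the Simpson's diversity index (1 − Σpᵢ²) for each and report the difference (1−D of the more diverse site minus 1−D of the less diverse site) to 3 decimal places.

Site A: N=156, proportions 0.846154, 0.064103, 0.032051, 0.057692, giving 1−D = 0.275559 (working shown to 6 dp, full precision carried).
Site B: N=191, proportions 0.062827, 0.073298, 0.125654, 0.151832, 0.089005, 0.21466, 0.104712, 0.17801, giving 1−D = 0.855185.
Difference = |0.275559 − 0.855185| = 0.579626, i.e. 0.580 to 3 decimal places.

0.580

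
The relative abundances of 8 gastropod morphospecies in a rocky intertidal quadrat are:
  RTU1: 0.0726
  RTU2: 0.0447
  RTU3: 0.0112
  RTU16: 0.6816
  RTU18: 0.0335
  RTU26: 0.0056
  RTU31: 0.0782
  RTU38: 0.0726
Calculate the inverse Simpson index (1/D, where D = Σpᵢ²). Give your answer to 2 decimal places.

D = 0.0726² + 0.0447² + 0.0112² + 0.6816² + 0.0335² + 0.0056² + 0.0782² + 0.0726² = 0.00527 + 0.00200 + 0.00013 + 0.46458 + 0.00112 + 0.00003 + 0.00612 + 0.00527 = 0.48451 (working shown to 5 dp, full precision carried).
So 1/D = 2.0639, i.e. 2.06 to 2 decimal places.

2.06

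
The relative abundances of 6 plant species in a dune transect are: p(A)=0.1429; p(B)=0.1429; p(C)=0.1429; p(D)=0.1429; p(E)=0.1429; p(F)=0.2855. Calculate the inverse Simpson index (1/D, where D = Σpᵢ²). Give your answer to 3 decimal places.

5.446

D = 0.1429² + 0.1429² + 0.1429² + 0.1429² + 0.1429² + 0.2855² = 0.0204204 + 0.0204204 + 0.0204204 + 0.0204204 + 0.0204204 + 0.0815102 = 0.1836123 (working shown to 7 dp, full precision carried).
So 1/D = 5.44626, i.e. 5.446 to 3 decimal places.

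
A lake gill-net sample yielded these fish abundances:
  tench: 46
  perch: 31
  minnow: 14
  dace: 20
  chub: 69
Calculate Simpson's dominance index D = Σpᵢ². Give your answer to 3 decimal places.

0.260

Total N = 46+31+14+20+69 = 180, so the proportions are 0.25556, 0.17222, 0.07778, 0.11111, 0.38333 (working shown to 5 dp, full precision carried).
D = 0.25556² + 0.17222² + 0.07778² + 0.11111² + 0.38333² = 0.06531 + 0.02966 + 0.00605 + 0.01235 + 0.14694 = 0.26031.
To 3 decimal places, D = 0.260.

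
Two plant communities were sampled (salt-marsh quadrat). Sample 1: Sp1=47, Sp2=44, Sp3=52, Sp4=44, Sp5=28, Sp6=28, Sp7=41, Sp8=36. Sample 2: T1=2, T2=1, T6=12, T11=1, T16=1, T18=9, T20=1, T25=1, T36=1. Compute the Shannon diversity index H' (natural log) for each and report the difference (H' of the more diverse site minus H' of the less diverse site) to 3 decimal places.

0.449

Sample 1: N=320, proportions 0.14688, 0.1375, 0.1625, 0.1375, 0.0875, 0.0875, 0.12812, 0.1125, giving H' = 2.05802 (working shown to 5 dp, full precision carried).
Sample 2: N=29, proportions 0.06897, 0.03448, 0.41379, 0.03448, 0.03448, 0.31034, 0.03448, 0.03448, 0.03448, giving H' = 1.60936.
Difference = |2.05802 − 1.60936| = 0.44866, i.e. 0.449 to 3 decimal places.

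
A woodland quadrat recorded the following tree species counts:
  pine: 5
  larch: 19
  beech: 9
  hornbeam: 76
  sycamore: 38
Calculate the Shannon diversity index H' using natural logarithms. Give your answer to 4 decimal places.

Total N = 5+19+9+76+38 = 147, so the proportions are 0.034014, 0.129252, 0.061224, 0.517007, 0.258503 (working shown to 6 dp, full precision carried).
Each pᵢ ln pᵢ term: 0.034014×(-3.380995)=-0.115000, 0.129252×(-2.045994)=-0.264448, 0.061224×(-2.793208)=-0.171013, 0.517007×(-0.659699)=-0.341069, 0.258503×(-1.352846)=-0.349715.
Sum = -1.241245, so H' = 1.2412.

1.2412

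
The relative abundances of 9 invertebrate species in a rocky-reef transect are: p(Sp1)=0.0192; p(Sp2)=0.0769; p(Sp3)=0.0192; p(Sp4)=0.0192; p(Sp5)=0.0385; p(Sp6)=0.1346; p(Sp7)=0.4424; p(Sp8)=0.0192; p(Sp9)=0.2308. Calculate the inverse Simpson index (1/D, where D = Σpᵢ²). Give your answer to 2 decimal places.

D = 0.0192² + 0.0769² + 0.0192² + 0.0192² + 0.0385² + 0.1346² + 0.4424² + 0.0192² + 0.2308² = 0.000369 + 0.005914 + 0.000369 + 0.000369 + 0.001482 + 0.018117 + 0.195718 + 0.000369 + 0.053269 = 0.275974 (working shown to 6 dp, full precision carried).
So 1/D = 3.6235, i.e. 3.62 to 2 decimal places.

3.62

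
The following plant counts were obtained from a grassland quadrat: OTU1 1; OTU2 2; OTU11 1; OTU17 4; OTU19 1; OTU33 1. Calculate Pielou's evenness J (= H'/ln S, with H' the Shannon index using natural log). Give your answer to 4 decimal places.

0.8982

Total N = 1+2+1+4+1+1 = 10, so the proportions are 0.1, 0.2, 0.1, 0.4, 0.1, 0.1 (working shown to 6 dp, full precision carried).
H' = −Σ pᵢ ln pᵢ = −((-0.230259) + (-0.321888) + (-0.230259) + (-0.366516) + (-0.230259) + (-0.230259)) = 1.609438.
With S = 6 species, ln S = 1.791759, so J = 1.609438/1.791759 = 0.898244, i.e. 0.8982 to 4 decimal places.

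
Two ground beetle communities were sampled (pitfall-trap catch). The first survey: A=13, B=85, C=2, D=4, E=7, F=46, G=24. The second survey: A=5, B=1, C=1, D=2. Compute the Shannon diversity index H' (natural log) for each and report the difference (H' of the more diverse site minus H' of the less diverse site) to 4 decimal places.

The first survey: N=181, proportions 0.0718232, 0.4696133, 0.0110497, 0.0220994, 0.038674, 0.2541436, 0.1325967, giving H' = 1.4199703 (working shown to 7 dp, full precision carried).
The second survey: N=9, proportions 0.5555556, 0.1111111, 0.1111111, 0.2222222, giving H' = 1.1490597.
Difference = |1.4199703 − 1.1490597| = 0.2709106, i.e. 0.2709 to 4 decimal places.

0.2709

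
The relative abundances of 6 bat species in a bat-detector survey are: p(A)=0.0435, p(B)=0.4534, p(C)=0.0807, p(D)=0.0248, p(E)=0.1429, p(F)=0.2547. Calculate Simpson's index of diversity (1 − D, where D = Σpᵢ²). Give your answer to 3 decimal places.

D = 0.0435² + 0.4534² + 0.0807² + 0.0248² + 0.1429² + 0.2547² = 0.00189 + 0.20557 + 0.00651 + 0.00062 + 0.02042 + 0.06487 = 0.29988 (working shown to 5 dp, full precision carried).
So 1 − D = 0.70012, i.e. 0.700 to 3 decimal places.

0.700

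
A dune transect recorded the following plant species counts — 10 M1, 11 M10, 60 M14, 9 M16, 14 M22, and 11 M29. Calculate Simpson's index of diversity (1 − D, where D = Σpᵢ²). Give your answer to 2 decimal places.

Total N = 10+11+60+9+14+11 = 115, so the proportions are 0.087, 0.0957, 0.5217, 0.0783, 0.1217, 0.0957 (working shown to 4 dp, full precision carried).
D = 0.087² + 0.0957² + 0.5217² + 0.0783² + 0.1217² + 0.0957² = 0.0076 + 0.0091 + 0.2722 + 0.0061 + 0.0148 + 0.0091 = 0.3190.
So 1 − D = 0.6810, i.e. 0.68 to 2 decimal places.

0.68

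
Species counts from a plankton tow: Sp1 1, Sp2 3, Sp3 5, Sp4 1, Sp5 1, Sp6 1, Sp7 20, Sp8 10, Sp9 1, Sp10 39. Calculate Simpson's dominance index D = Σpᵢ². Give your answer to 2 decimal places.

0.31

Total N = 1+3+5+1+1+1+20+10+1+39 = 82, so the proportions are 0.0122, 0.0366, 0.061, 0.0122, 0.0122, 0.0122, 0.2439, 0.122, 0.0122, 0.4756 (working shown to 4 dp, full precision carried).
D = 0.0122² + 0.0366² + 0.061² + 0.0122² + 0.0122² + 0.0122² + 0.2439² + 0.122² + 0.0122² + 0.4756² = 0.0001 + 0.0013 + 0.0037 + 0.0001 + 0.0001 + 0.0001 + 0.0595 + 0.0149 + 0.0001 + 0.2262 = 0.3064.
To 2 decimal places, D = 0.31.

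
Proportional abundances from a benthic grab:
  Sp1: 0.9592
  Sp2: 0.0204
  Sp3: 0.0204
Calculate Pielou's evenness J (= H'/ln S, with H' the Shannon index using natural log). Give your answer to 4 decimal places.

H' = −Σ pᵢ ln pᵢ = −((-0.039956) + (-0.079401) + (-0.079401)) = 0.198759 (working shown to 6 dp, full precision carried).
With S = 3 species, ln S = 1.098612, so J = 0.198759/1.098612 = 0.180918, i.e. 0.1809 to 4 decimal places.

0.1809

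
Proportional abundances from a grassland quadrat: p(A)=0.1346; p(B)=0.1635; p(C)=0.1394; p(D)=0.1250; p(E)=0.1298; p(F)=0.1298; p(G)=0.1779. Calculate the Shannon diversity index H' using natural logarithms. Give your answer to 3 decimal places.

1.938

Each pᵢ ln pᵢ term (working shown to 5 dp, full precision carried): 0.1346×(-2.00545)=-0.26993, 0.1635×(-1.81094)=-0.29609, 0.1394×(-1.97041)=-0.27467, 0.125×(-2.07944)=-0.25993, 0.1298×(-2.04176)=-0.26502, 0.1298×(-2.04176)=-0.26502, 0.1779×(-1.72653)=-0.30715.
Sum = -1.93782, so H' = 1.938.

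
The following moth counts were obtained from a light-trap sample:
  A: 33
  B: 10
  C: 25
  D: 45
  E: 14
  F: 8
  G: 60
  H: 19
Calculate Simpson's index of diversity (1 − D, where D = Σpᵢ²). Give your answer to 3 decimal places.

Total N = 33+10+25+45+14+8+60+19 = 214, so the proportions are 0.15421, 0.04673, 0.11682, 0.21028, 0.06542, 0.03738, 0.28037, 0.08879 (working shown to 5 dp, full precision carried).
D = 0.15421² + 0.04673² + 0.11682² + 0.21028² + 0.06542² + 0.03738² + 0.28037² + 0.08879² = 0.02378 + 0.00218 + 0.01365 + 0.04422 + 0.00428 + 0.00140 + 0.07861 + 0.00788 = 0.17600.
So 1 − D = 0.82400, i.e. 0.824 to 3 decimal places.

0.824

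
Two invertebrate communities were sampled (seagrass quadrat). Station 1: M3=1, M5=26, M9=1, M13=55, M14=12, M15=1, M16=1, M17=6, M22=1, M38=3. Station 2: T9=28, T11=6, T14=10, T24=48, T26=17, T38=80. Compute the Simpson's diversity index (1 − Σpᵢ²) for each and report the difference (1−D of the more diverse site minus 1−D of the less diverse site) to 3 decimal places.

0.063

Station 1: N=107, proportions 0.00935, 0.24299, 0.00935, 0.51402, 0.11215, 0.00935, 0.00935, 0.05607, 0.00935, 0.02804, giving 1−D = 0.65980 (working shown to 5 dp, full precision carried).
Station 2: N=189, proportions 0.14815, 0.03175, 0.05291, 0.25397, 0.08995, 0.42328, giving 1−D = 0.72249.
Difference = |0.65980 − 0.72249| = 0.06269, i.e. 0.063 to 3 decimal places.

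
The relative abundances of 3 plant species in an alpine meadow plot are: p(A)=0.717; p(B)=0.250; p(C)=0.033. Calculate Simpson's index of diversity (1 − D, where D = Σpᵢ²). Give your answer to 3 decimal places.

D = 0.717² + 0.25² + 0.033² = 0.51409 + 0.06250 + 0.00109 = 0.57768 (working shown to 5 dp, full precision carried).
So 1 − D = 0.42232, i.e. 0.422 to 3 decimal places.

0.422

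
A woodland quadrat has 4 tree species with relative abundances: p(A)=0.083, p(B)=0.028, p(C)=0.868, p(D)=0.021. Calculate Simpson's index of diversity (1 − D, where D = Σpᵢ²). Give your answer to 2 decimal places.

D = 0.083² + 0.028² + 0.868² + 0.021² = 0.0069 + 0.0008 + 0.7534 + 0.0004 = 0.7615 (working shown to 4 dp, full precision carried).
So 1 − D = 0.2385, i.e. 0.24 to 2 decimal places.

0.24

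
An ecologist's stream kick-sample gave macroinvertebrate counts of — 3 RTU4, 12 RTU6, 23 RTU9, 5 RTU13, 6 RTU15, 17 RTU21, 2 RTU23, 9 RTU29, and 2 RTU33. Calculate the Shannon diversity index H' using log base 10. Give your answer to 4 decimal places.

Total N = 3+12+23+5+6+17+2+9+2 = 79, so the proportions are 0.037975, 0.151899, 0.291139, 0.063291, 0.075949, 0.21519, 0.025316, 0.113924, 0.025316 (working shown to 6 dp, full precision carried).
Each pᵢ log₁₀ pᵢ term: 0.037975×(-1.420506)=-0.053943, 0.151899×(-0.818446)=-0.124321, 0.291139×(-0.535899)=-0.156021, 0.063291×(-1.198657)=-0.075864, 0.075949×(-1.119476)=-0.085023, 0.21519×(-0.667178)=-0.143570, 0.025316×(-1.596597)=-0.040420, 0.113924×(-0.943385)=-0.107474, 0.025316×(-1.596597)=-0.040420.
Sum = -0.827058, so H' = 0.8271.

0.8271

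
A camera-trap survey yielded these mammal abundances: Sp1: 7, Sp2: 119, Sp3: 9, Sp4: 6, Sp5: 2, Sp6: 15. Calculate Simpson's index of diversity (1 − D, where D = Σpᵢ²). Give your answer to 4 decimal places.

Total N = 7+119+9+6+2+15 = 158, so the proportions are 0.044304, 0.753165, 0.056962, 0.037975, 0.012658, 0.094937 (working shown to 6 dp, full precision carried).
D = 0.044304² + 0.753165² + 0.056962² + 0.037975² + 0.012658² + 0.094937² = 0.001963 + 0.567257 + 0.003245 + 0.001442 + 0.000160 + 0.009013 = 0.583080.
So 1 − D = 0.416920, i.e. 0.4169 to 4 decimal places.

0.4169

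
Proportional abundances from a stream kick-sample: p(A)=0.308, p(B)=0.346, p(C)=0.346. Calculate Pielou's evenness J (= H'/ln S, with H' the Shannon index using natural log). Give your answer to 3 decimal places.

H' = −Σ pᵢ ln pᵢ = −((-0.36272) + (-0.36722) + (-0.36722)) = 1.09715 (working shown to 5 dp, full precision carried).
With S = 3 species, ln S = 1.09861, so J = 1.09715/1.09861 = 0.99867, i.e. 0.999 to 3 decimal places.

0.999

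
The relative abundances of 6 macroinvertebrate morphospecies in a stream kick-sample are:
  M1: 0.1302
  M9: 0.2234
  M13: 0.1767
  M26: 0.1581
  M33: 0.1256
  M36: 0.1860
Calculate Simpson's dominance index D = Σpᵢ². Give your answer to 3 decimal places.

0.173

D = 0.1302² + 0.2234² + 0.1767² + 0.1581² + 0.1256² + 0.186² = 0.01695 + 0.04991 + 0.03122 + 0.02500 + 0.01578 + 0.03460 = 0.17345 (working shown to 5 dp, full precision carried).
To 3 decimal places, D = 0.173.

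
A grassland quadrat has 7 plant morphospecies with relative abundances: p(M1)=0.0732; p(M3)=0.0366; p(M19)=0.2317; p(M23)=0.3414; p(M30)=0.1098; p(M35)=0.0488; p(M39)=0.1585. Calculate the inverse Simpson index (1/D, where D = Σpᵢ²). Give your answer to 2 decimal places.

D = 0.0732² + 0.0366² + 0.2317² + 0.3414² + 0.1098² + 0.0488² + 0.1585² = 0.005358 + 0.001340 + 0.053685 + 0.116554 + 0.012056 + 0.002381 + 0.025122 = 0.216496 (working shown to 6 dp, full precision carried).
So 1/D = 4.6190, i.e. 4.62 to 2 decimal places.

4.62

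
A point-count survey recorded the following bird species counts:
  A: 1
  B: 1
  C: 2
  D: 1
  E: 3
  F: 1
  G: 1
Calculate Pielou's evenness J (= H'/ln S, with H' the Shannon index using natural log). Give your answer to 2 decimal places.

Total N = 1+1+2+1+3+1+1 = 10, so the proportions are 0.1, 0.1, 0.2, 0.1, 0.3, 0.1, 0.1 (working shown to 4 dp, full precision carried).
H' = −Σ pᵢ ln pᵢ = −((-0.2303) + (-0.2303) + (-0.3219) + (-0.2303) + (-0.3612) + (-0.2303) + (-0.2303)) = 1.8344.
With S = 7 species, ln S = 1.9459, so J = 1.8344/1.9459 = 0.9427, i.e. 0.94 to 2 decimal places.

0.94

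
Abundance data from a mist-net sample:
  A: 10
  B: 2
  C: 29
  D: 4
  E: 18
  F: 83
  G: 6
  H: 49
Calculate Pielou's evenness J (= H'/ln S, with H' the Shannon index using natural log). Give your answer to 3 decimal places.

Total N = 10+2+29+4+18+83+6+49 = 201, so the proportions are 0.04975, 0.00995, 0.14428, 0.0199, 0.08955, 0.41294, 0.02985, 0.24378 (working shown to 5 dp, full precision carried).
H' = −Σ pᵢ ln pᵢ = −((-0.14929) + (-0.04587) + (-0.27932) + (-0.07795) + (-0.21608) + (-0.36523) + (-0.10482) + (-0.34409)) = 1.58266.
With S = 8 species, ln S = 2.07944, so J = 1.58266/2.07944 = 0.76110, i.e. 0.761 to 3 decimal places.

0.761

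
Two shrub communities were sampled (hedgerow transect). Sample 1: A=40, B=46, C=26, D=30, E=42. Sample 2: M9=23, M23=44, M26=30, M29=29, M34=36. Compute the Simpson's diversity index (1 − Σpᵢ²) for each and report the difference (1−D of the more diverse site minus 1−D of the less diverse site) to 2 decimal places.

Sample 1: N=184, proportions 0.2174, 0.25, 0.1413, 0.163, 0.2283, giving 1−D = 0.7916 (working shown to 4 dp, full precision carried).
Sample 2: N=162, proportions 0.142, 0.2716, 0.1852, 0.179, 0.2222, giving 1−D = 0.7904.
Difference = |0.7916 − 0.7904| = 0.0012, i.e. 0.00 to 2 decimal places.

0.00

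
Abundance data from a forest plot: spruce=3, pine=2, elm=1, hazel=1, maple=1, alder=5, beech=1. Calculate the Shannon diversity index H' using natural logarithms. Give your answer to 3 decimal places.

Total N = 3+2+1+1+1+5+1 = 14, so the proportions are 0.21429, 0.14286, 0.07143, 0.07143, 0.07143, 0.35714, 0.07143 (working shown to 5 dp, full precision carried).
Each pᵢ ln pᵢ term: 0.21429×(-1.54045)=-0.33010, 0.14286×(-1.94591)=-0.27799, 0.07143×(-2.63906)=-0.18850, 0.07143×(-2.63906)=-0.18850, 0.07143×(-2.63906)=-0.18850, 0.35714×(-1.02962)=-0.36772, 0.07143×(-2.63906)=-0.18850.
Sum = -1.72982, so H' = 1.730.

1.730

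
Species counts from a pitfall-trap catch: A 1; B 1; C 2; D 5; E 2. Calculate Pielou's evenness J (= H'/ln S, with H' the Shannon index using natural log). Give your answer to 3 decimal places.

Total N = 1+1+2+5+2 = 11, so the proportions are 0.09091, 0.09091, 0.18182, 0.45455, 0.18182 (working shown to 5 dp, full precision carried).
H' = −Σ pᵢ ln pᵢ = −((-0.21799) + (-0.21799) + (-0.30995) + (-0.35839) + (-0.30995)) = 1.41428.
With S = 5 species, ln S = 1.60944, so J = 1.41428/1.60944 = 0.87874, i.e. 0.879 to 3 decimal places.

0.879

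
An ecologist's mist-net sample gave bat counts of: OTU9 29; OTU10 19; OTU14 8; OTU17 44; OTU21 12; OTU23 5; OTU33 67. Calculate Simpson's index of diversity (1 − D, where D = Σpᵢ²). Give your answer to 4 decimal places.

0.7678

Total N = 29+19+8+44+12+5+67 = 184, so the proportions are 0.157609, 0.103261, 0.043478, 0.23913, 0.065217, 0.027174, 0.36413 (working shown to 6 dp, full precision carried).
D = 0.157609² + 0.103261² + 0.043478² + 0.23913² + 0.065217² + 0.027174² + 0.36413² = 0.024841 + 0.010663 + 0.001890 + 0.057183 + 0.004253 + 0.000738 + 0.132591 = 0.232160.
So 1 − D = 0.767840, i.e. 0.7678 to 4 decimal places.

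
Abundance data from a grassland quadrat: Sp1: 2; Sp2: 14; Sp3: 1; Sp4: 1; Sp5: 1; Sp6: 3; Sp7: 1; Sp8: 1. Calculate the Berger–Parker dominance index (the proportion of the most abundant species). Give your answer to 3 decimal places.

Total N = 2+14+1+1+1+3+1+1 = 24, so the proportions are 0.08333, 0.58333, 0.04167, 0.04167, 0.04167, 0.125, 0.04167, 0.04167 (working shown to 5 dp, full precision carried).
The largest proportion is 0.58333, i.e. d = 0.583 to 3 decimal places.

0.583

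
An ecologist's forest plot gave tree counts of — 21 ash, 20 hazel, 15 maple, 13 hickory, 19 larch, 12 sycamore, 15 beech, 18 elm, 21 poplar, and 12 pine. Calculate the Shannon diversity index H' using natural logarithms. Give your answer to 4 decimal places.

2.2808

Total N = 21+20+15+13+19+12+15+18+21+12 = 166, so the proportions are 0.126506, 0.120482, 0.090361, 0.078313, 0.114458, 0.072289, 0.090361, 0.108434, 0.126506, 0.072289 (working shown to 6 dp, full precision carried).
Each pᵢ ln pᵢ term: 0.126506×(-2.067465)=-0.261547, 0.120482×(-2.116256)=-0.254971, 0.090361×(-2.403938)=-0.217223, 0.078313×(-2.547038)=-0.199467, 0.114458×(-2.167549)=-0.248093, 0.072289×(-2.627081)=-0.189909, 0.090361×(-2.403938)=-0.217223, 0.108434×(-2.221616)=-0.240898, 0.126506×(-2.067465)=-0.261547, 0.072289×(-2.627081)=-0.189909.
Sum = -2.280788, so H' = 2.2808.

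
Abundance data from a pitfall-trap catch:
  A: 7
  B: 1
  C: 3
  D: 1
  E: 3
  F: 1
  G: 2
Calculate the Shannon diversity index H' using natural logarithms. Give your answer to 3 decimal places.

1.690

Total N = 7+1+3+1+3+1+2 = 18, so the proportions are 0.38889, 0.05556, 0.16667, 0.05556, 0.16667, 0.05556, 0.11111 (working shown to 5 dp, full precision carried).
Each pᵢ ln pᵢ term: 0.38889×(-0.94446)=-0.36729, 0.05556×(-2.89037)=-0.16058, 0.16667×(-1.79176)=-0.29863, 0.05556×(-2.89037)=-0.16058, 0.16667×(-1.79176)=-0.29863, 0.05556×(-2.89037)=-0.16058, 0.11111×(-2.19722)=-0.24414.
Sum = -1.69041, so H' = 1.690.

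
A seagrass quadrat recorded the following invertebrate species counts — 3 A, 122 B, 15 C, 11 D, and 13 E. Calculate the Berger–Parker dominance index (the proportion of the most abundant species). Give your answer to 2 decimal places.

0.74

Total N = 3+122+15+11+13 = 164, so the proportions are 0.0183, 0.7439, 0.0915, 0.0671, 0.0793 (working shown to 4 dp, full precision carried).
The largest proportion is 0.7439, i.e. d = 0.74 to 2 decimal places.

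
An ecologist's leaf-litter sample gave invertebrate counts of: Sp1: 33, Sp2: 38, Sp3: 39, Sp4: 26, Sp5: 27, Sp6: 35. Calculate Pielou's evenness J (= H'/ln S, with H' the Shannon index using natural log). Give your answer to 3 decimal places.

Total N = 33+38+39+26+27+35 = 198, so the proportions are 0.16667, 0.19192, 0.19697, 0.13131, 0.13636, 0.17677 (working shown to 5 dp, full precision carried).
H' = −Σ pᵢ ln pᵢ = −((-0.29863) + (-0.31680) + (-0.32002) + (-0.26659) + (-0.27170) + (-0.30632)) = 1.78005.
With S = 6 species, ln S = 1.79176, so J = 1.78005/1.79176 = 0.99346, i.e. 0.993 to 3 decimal places.

0.993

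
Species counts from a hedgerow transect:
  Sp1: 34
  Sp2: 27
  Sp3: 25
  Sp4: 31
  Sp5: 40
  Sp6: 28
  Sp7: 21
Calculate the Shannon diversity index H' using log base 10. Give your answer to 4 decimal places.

0.8368

Total N = 34+27+25+31+40+28+21 = 206, so the proportions are 0.165049, 0.131068, 0.121359, 0.150485, 0.194175, 0.135922, 0.101942 (working shown to 6 dp, full precision carried).
Each pᵢ log₁₀ pᵢ term: 0.165049×(-0.782388)=-0.129132, 0.131068×(-0.882503)=-0.115668, 0.121359×(-0.915927)=-0.111156, 0.150485×(-0.822506)=-0.123775, 0.194175×(-0.711807)=-0.138215, 0.135922×(-0.866709)=-0.117805, 0.101942×(-0.991648)=-0.101090.
Sum = -0.836842, so H' = 0.8368.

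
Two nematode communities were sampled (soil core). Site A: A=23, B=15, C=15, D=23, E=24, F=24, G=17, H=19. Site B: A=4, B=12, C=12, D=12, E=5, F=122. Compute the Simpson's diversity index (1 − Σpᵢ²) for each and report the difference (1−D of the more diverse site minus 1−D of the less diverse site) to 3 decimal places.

0.421

Site A: N=160, proportions 0.14375, 0.09375, 0.09375, 0.14375, 0.15, 0.15, 0.10625, 0.11875, giving 1−D = 0.87070 (working shown to 5 dp, full precision carried).
Site B: N=167, proportions 0.02395, 0.07186, 0.07186, 0.07186, 0.02994, 0.73054, giving 1−D = 0.44935.
Difference = |0.87070 − 0.44935| = 0.42135, i.e. 0.421 to 3 decimal places.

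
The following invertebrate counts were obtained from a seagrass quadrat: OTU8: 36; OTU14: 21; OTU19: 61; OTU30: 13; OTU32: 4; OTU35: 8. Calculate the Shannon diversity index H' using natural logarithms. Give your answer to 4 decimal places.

Total N = 36+21+61+13+4+8 = 143, so the proportions are 0.251748, 0.146853, 0.426573, 0.090909, 0.027972, 0.055944 (working shown to 6 dp, full precision carried).
Each pᵢ ln pᵢ term: 0.251748×(-1.379326)=-0.347243, 0.146853×(-1.918322)=-0.281712, 0.426573×(-0.851971)=-0.363428, 0.090909×(-2.397895)=-0.217990, 0.027972×(-3.576550)=-0.100043, 0.055944×(-2.883403)=-0.161309.
Sum = -1.471726, so H' = 1.4717.

1.4717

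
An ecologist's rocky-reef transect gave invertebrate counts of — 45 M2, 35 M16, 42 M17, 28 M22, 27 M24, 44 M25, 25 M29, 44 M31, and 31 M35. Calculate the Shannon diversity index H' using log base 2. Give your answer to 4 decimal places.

Total N = 45+35+42+28+27+44+25+44+31 = 321, so the proportions are 0.140187, 0.109034, 0.130841, 0.087227, 0.084112, 0.137072, 0.077882, 0.137072, 0.096573 (working shown to 6 dp, full precision carried).
Each pᵢ log₂ pᵢ term: 0.140187×(-2.834576)=-0.397371, 0.109034×(-3.197146)=-0.348599, 0.130841×(-2.934112)=-0.383903, 0.087227×(-3.519075)=-0.306960, 0.084112×(-3.571542)=-0.300410, 0.137072×(-2.866998)=-0.392984, 0.077882×(-3.682573)=-0.286805, 0.137072×(-2.866998)=-0.392984, 0.096573×(-3.372233)=-0.325667.
Sum = -3.135682, so H' = 3.1357.

3.1357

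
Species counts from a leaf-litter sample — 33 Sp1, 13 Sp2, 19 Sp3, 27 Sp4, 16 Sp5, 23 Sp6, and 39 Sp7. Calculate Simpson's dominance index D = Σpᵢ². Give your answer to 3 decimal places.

Total N = 33+13+19+27+16+23+39 = 170, so the proportions are 0.19412, 0.07647, 0.11176, 0.15882, 0.09412, 0.13529, 0.22941 (working shown to 5 dp, full precision carried).
D = 0.19412² + 0.07647² + 0.11176² + 0.15882² + 0.09412² + 0.13529² + 0.22941² = 0.03768 + 0.00585 + 0.01249 + 0.02522 + 0.00886 + 0.01830 + 0.05263 = 0.16104.
To 3 decimal places, D = 0.161.

0.161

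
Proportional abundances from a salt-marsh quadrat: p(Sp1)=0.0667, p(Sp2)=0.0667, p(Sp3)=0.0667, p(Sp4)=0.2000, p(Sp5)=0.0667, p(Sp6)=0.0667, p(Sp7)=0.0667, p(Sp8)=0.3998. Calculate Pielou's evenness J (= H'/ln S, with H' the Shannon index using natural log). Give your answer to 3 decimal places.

H' = −Σ pᵢ ln pᵢ = −((-0.18059) + (-0.18059) + (-0.18059) + (-0.32189) + (-0.18059) + (-0.18059) + (-0.18059) + (-0.36653)) = 1.77198 (working shown to 5 dp, full precision carried).
With S = 8 species, ln S = 2.07944, so J = 1.77198/2.07944 = 0.85214, i.e. 0.852 to 3 decimal places.

0.852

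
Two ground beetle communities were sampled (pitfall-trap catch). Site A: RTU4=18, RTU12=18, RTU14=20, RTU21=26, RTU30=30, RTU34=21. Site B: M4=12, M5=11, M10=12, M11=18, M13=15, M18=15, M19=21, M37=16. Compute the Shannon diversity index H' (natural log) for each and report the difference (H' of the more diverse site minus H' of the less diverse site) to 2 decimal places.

0.28

Site A: N=133, proportions 0.135338, 0.135338, 0.150376, 0.195489, 0.225564, 0.157895, giving H' = 1.772684 (working shown to 6 dp, full precision carried).
Site B: N=120, proportions 0.1, 0.091667, 0.1, 0.15, 0.125, 0.125, 0.175, 0.133333, giving H' = 2.057665.
Difference = |1.772684 − 2.057665| = 0.284981, i.e. 0.28 to 2 decimal places.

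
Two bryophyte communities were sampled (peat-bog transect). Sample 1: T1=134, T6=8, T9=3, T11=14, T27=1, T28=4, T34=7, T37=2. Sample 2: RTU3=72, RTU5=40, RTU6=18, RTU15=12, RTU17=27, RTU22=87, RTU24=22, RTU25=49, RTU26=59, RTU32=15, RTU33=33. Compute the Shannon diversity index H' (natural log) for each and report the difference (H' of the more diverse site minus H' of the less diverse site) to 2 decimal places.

1.31

Sample 1: N=173, proportions 0.7746, 0.0462, 0.0173, 0.0809, 0.0058, 0.0231, 0.0405, 0.0116, giving H' = 0.9120 (working shown to 4 dp, full precision carried).
Sample 2: N=434, proportions 0.1659, 0.0922, 0.0415, 0.0276, 0.0622, 0.2005, 0.0507, 0.1129, 0.1359, 0.0346, 0.076, giving H' = 2.2248.
Difference = |0.9120 − 2.2248| = 1.3128, i.e. 1.31 to 2 decimal places.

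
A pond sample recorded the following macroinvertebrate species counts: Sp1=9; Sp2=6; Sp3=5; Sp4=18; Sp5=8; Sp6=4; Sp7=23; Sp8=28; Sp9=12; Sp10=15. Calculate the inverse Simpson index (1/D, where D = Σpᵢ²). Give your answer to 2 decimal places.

Total N = 9+6+5+18+8+4+23+28+12+15 = 128, so the proportions are 0.070312, 0.046875, 0.039062, 0.140625, 0.0625, 0.03125, 0.179688, 0.21875, 0.09375, 0.117188 (working shown to 6 dp, full precision carried).
D = 0.070312² + 0.046875² + 0.039062² + 0.140625² + 0.0625² + 0.03125² + 0.179688² + 0.21875² + 0.09375² + 0.117188² = 0.004944 + 0.002197 + 0.001526 + 0.019775 + 0.003906 + 0.000977 + 0.032288 + 0.047852 + 0.008789 + 0.013733 = 0.135986.
So 1/D = 7.3537, i.e. 7.35 to 2 decimal places.

7.35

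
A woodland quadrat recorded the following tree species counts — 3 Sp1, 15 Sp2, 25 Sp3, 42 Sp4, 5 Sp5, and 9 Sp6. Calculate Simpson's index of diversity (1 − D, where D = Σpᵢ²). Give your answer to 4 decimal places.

Total N = 3+15+25+42+5+9 = 99, so the proportions are 0.030303, 0.151515, 0.252525, 0.424242, 0.050505, 0.090909 (working shown to 6 dp, full precision carried).
D = 0.030303² + 0.151515² + 0.252525² + 0.424242² + 0.050505² + 0.090909² = 0.000918 + 0.022957 + 0.063769 + 0.179982 + 0.002551 + 0.008264 = 0.278441.
So 1 − D = 0.721559, i.e. 0.7216 to 4 decimal places.

0.7216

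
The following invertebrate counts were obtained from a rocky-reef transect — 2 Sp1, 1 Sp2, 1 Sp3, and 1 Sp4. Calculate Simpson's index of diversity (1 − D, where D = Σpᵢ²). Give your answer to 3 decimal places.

0.720

Total N = 2+1+1+1 = 5, so the proportions are 0.4, 0.2, 0.2, 0.2 (working shown to 5 dp, full precision carried).
D = 0.4² + 0.2² + 0.2² + 0.2² = 0.16000 + 0.04000 + 0.04000 + 0.04000 = 0.28000.
So 1 − D = 0.72000, i.e. 0.720 to 3 decimal places.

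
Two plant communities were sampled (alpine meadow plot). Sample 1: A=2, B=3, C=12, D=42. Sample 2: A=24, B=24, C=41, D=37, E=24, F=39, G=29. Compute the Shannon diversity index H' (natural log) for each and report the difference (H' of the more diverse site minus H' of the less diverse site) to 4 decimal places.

1.0882

Sample 1: N=59, proportions 0.03389831, 0.05084746, 0.20338983, 0.71186441, giving H' = 0.83206058 (working shown to 8 dp, full precision carried).
Sample 2: N=218, proportions 0.11009174, 0.11009174, 0.18807339, 0.16972477, 0.11009174, 0.17889908, 0.13302752, giving H' = 1.92022545.
Difference = |0.83206058 − 1.92022545| = 1.08816487, i.e. 1.0882 to 4 decimal places.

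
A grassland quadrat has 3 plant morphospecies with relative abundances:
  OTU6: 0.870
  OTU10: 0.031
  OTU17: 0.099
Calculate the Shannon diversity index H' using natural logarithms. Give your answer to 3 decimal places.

Each pᵢ ln pᵢ term (working shown to 5 dp, full precision carried): 0.87×(-0.13926)=-0.12116, 0.031×(-3.47377)=-0.10769, 0.099×(-2.31264)=-0.22895.
Sum = -0.45780, so H' = 0.458.

0.458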